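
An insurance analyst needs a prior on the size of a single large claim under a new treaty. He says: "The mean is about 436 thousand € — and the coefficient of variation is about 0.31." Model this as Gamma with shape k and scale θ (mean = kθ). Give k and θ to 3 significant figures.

For Gamma(k, scale θ): mean = kθ, variance = kθ², so CV = 1/√k.
CV = 0.31, hence k = 1/CV² = 10.4.
Then θ = mean/k = 436/10.4 = 41.9.

k ≈ 10.4, θ ≈ 41.9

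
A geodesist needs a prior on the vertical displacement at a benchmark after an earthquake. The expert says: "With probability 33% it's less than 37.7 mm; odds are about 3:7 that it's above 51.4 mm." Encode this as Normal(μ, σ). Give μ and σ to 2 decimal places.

μ = 43.95, σ = 14.21

The p-quantile of Normal(μ,σ) is μ + z_p·σ, with z_{0.33} = -0.4399 and z_{0.7} = 0.5244.
Eliminate σ: μ = (z₂·x₁ − z₁·x₂)/(z₂ − z₁) = (0.5244·37.7 − (-0.4399)·51.4)/0.9643 = 43.95.
Then σ = (x₂ − x₁)/(z₂ − z₁) = (51.4 − 37.7)/0.9643 = 14.21.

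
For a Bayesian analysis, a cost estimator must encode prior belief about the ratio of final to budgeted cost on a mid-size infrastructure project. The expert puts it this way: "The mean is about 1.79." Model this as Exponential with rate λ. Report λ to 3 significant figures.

Exponential mean = 1/λ, so λ = 1/1.79 = 0.559.

λ ≈ 0.559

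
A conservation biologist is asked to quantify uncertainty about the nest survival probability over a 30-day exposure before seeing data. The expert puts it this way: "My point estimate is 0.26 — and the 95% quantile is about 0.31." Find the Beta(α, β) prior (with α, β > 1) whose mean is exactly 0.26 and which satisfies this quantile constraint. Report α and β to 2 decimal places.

α ≈ 56.66, β ≈ 161.27

With mean 0.26 fixed, write α = 0.26s, β = 0.74s where s = α+β.
Need P(θ < 0.31) = 0.95 under Beta(0.26s, 0.74s). Normal approximation: (q−m)/√(m(1−m)/s) ≈ z_{0.95} = 1.64, so s ≈ 0.26·0.74·(1.64)²/(0.31−0.26)² = 208.2.
At s = 208.2: P(θ<0.31) ≈ 0.946. Adjusting to match 0.95 gives s ≈ 217.93.
So α = 0.26·217.93 ≈ 56.66, β = 0.74·217.93 ≈ 161.27.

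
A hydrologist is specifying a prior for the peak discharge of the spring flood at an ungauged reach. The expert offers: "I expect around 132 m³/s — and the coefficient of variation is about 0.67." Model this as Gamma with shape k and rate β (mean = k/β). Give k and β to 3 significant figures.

k ≈ 2.23, β ≈ 0.0169

For Gamma(k, rate β): mean = k/β, variance = k/β², so CV = 1/√k.
CV = 0.67, hence k = 1/CV² = 2.23.
Then β = k/mean = 2.23/132 = 0.0169.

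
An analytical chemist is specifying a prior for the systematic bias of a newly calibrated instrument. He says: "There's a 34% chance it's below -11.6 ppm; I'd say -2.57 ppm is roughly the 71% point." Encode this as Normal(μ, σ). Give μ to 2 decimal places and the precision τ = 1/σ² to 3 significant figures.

μ = -7.74, τ = 0.0114

The p-quantile of Normal(μ,σ) is μ + z_p·σ, with z_{0.34} = -0.4125 and z_{0.71} = 0.5534.
Eliminate σ: μ = (z₂·x₁ − z₁·x₂)/(z₂ − z₁) = (0.5534·-11.6 − (-0.4125)·-2.57)/0.9658 = -7.74.
Then σ = (x₂ − x₁)/(z₂ − z₁) = (-2.57 − -11.6)/0.9658 = 9.35.
Precision τ = 1/σ² = 1/9.349² = 0.0114.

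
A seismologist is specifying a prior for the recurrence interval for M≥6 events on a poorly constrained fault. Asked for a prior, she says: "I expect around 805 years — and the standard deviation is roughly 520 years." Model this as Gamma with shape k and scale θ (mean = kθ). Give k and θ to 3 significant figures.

For Gamma(k, scale θ): mean = kθ, variance = kθ², so CV = 1/√k.
CV = SD/mean = 520/805 = 0.646, hence k = 1/CV² = 2.4.
Then θ = mean/k = 805/2.4 = 336.

k ≈ 2.4, θ ≈ 336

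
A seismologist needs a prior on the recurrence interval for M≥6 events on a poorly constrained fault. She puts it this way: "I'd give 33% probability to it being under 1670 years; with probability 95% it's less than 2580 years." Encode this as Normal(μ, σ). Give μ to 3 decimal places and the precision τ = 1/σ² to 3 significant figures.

μ = 1862.022, τ = 5.25e-06

For Normal(μ,σ), the p-quantile is μ + z_p·σ. Here z_{0.33} = -0.4399, z_{0.95} = 1.645.
So 1670 = μ − 0.4399σ and 2580 = μ + 1.645σ.
Subtracting: σ = (2580 − 1670)/(1.645 − (-0.4399)) = 436.500.
Then μ = 1670 − (-0.4399)·436.500 = 1862.022.
Precision τ = 1/σ² = 1/436.5² = 5.25e-06.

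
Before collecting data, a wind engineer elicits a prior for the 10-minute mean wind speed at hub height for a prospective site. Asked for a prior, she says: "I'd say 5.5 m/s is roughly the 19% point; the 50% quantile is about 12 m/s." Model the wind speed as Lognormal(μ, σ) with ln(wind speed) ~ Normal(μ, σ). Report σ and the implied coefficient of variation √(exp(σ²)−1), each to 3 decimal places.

If T ~ Lognormal(μ,σ) then ln T ~ Normal(μ,σ), so the p-quantile of ln T is μ + z_p·σ.
ln(5.5) = 1.705 and ln(12) = 2.485; z_{0.19} = -0.8779, z_{0.5} = 0.
σ = (2.485 − 1.705)/(0 − (-0.8779)) = 0.889.
μ = 1.705 − (-0.8779)·0.889 = 2.485.
CV = √(exp(σ²)−1) = √(exp(0.7897)−1) = 1.097.

σ ≈ 0.889, CV ≈ 1.097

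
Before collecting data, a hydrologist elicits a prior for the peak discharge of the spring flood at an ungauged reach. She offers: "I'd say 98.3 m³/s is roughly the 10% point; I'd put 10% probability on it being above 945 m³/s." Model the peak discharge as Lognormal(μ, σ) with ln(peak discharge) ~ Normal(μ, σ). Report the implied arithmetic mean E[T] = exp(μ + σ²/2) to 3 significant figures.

If T ~ Lognormal(μ,σ) then ln T ~ Normal(μ,σ), so the p-quantile of ln T is μ + z_p·σ.
ln(98.3) = 4.588 and ln(945) = 6.851; z_{0.1} = -1.282, z_{0.9} = 1.282.
σ = (6.851 − 4.588)/(1.282 − (-1.282)) = 0.883.
μ = 4.588 − (-1.282)·0.883 = 5.720.
E[T] = exp(μ + σ²/2) = exp(5.720 + 0.3898) = 450 m³/s.

E[T] ≈ 450 m³/s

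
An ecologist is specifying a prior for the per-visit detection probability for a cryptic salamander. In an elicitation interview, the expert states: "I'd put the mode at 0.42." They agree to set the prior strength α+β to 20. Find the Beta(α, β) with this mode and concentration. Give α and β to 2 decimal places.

For α,β > 1 the Beta mode is (α−1)/(α+β−2). With α+β = 20, the mode is (α−1)/18.
Set (α−1)/18 = 0.42 → α = 1 + 0.42·18 = 8.56.
β = 20 − α = 11.44.

α = 8.56, β = 11.44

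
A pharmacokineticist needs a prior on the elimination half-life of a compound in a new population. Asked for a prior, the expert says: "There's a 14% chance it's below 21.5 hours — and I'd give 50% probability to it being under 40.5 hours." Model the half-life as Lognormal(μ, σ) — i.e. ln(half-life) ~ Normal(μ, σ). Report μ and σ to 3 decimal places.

μ ≈ 3.701, σ ≈ 0.586

If T ~ Lognormal(μ,σ) then ln T ~ Normal(μ,σ), so the p-quantile of ln T is μ + z_p·σ.
ln(21.5) = 3.068 and ln(40.5) = 3.701; z_{0.14} = -1.08, z_{0.5} = 0.
σ = (3.701 − 3.068)/(0 − (-1.08)) = 0.586.
μ = 3.068 − (-1.08)·0.586 = 3.701.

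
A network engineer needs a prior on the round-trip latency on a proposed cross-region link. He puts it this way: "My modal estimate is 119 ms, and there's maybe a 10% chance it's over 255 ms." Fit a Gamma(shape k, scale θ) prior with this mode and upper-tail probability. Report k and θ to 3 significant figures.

k ≈ 4.31, θ ≈ 36

Gamma(k,θ) with k>1 has mode (k−1)θ, so θ = 119/(k−1).
Need P(X < 255) = 0.9 with θ tied to k this way. Start at k = 2, θ = 119: P(X<255) ≈ 0.631.
Too low — raise k to concentrate. Iterating converges to k ≈ 4.31.
Then θ = 119/(4.31−1) ≈ 36.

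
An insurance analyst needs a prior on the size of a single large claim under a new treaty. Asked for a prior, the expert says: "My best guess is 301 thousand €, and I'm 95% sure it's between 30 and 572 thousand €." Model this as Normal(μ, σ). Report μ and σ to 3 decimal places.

μ = 301.000, σ = 138.268

A symmetric 95% interval runs μ ± z·σ with z = 1.96.
Half-width = 271, so σ = 271/1.96 = 138.268.
μ is the stated best guess, 301.000.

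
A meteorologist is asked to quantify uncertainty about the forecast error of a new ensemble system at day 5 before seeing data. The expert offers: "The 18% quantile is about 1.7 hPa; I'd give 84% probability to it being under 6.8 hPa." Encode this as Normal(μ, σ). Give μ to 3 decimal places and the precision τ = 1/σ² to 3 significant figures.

For Normal(μ,σ), the p-quantile is μ + z_p·σ. Here z_{0.18} = -0.9154, z_{0.84} = 0.9945.
So 1.7 = μ − 0.9154σ and 6.8 = μ + 0.9945σ.
Subtracting: σ = (6.8 − 1.7)/(0.9945 − (-0.9154)) = 2.670.
Then μ = 1.7 − (-0.9154)·2.670 = 4.144.
Precision τ = 1/σ² = 1/2.67² = 0.14.

μ = 4.144, τ = 0.14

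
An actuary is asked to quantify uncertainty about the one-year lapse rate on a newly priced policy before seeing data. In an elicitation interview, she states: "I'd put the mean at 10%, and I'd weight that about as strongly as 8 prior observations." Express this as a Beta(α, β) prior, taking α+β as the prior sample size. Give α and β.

α = 0.8, β = 7.2

Under the effective-sample-size interpretation, Beta(α, β) has prior mean α/(α+β) and prior sample size α+β.
So α+β = 8 and α/(α+β) = 0.1, giving α = 0.1·8 = 0.8 and β = 8 − 0.8 = 7.2.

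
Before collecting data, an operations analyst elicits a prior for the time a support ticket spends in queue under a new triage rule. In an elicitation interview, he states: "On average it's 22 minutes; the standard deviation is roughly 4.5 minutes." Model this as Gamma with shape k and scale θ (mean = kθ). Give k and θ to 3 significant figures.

For Gamma(k, scale θ): mean = kθ, variance = kθ², so CV = 1/√k.
CV = SD/mean = 4.5/22 = 0.2045, hence k = 1/CV² = 23.9.
Then θ = mean/k = 22/23.9 = 0.92.

k ≈ 23.9, θ ≈ 0.92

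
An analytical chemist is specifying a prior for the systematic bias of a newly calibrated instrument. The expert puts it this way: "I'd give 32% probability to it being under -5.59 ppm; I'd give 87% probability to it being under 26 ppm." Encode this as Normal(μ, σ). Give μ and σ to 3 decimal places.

For Normal(μ,σ), the p-quantile is μ + z_p·σ. Here z_{0.32} = -0.4677, z_{0.87} = 1.126.
So -5.59 = μ − 0.4677σ and 26 = μ + 1.126σ.
Subtracting: σ = (26 − -5.59)/(1.126 − (-0.4677)) = 19.817.
Then μ = -5.59 − (-0.4677)·19.817 = 3.678.

μ = 3.678, σ = 19.817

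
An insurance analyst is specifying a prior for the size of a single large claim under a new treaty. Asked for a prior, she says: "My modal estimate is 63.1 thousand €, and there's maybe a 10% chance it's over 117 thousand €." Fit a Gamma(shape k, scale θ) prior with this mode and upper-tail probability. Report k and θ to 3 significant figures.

k ≈ 6.01, θ ≈ 12.6

Gamma(k,θ) with k>1 has mode (k−1)θ, so θ = 63.1/(k−1).
Need P(X < 117) = 0.9 with θ tied to k this way. Start at k = 2, θ = 63.1: P(X<117) ≈ 0.553.
Too low — raise k to concentrate. Iterating converges to k ≈ 6.01.
Then θ = 63.1/(6.01−1) ≈ 12.6.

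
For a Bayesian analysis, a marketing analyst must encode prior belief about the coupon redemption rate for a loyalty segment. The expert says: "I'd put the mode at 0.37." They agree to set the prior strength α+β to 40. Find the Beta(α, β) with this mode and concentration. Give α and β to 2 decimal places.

α = 15.06, β = 24.94

For α,β > 1 the Beta mode is (α−1)/(α+β−2). With α+β = 40, the mode is (α−1)/38.
Set (α−1)/38 = 0.37 → α = 1 + 0.37·38 = 15.06.
β = 40 − α = 24.94.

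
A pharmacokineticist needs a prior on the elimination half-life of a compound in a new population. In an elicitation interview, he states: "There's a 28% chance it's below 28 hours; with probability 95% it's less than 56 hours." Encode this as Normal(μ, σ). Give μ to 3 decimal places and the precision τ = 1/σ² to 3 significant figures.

μ = 35.326, τ = 0.00633

For Normal(μ,σ), the p-quantile is μ + z_p·σ. Here z_{0.28} = -0.5828, z_{0.95} = 1.645.
So 28 = μ − 0.5828σ and 56 = μ + 1.645σ.
Subtracting: σ = (56 − 28)/(1.645 − (-0.5828)) = 12.569.
Then μ = 28 − (-0.5828)·12.569 = 35.326.
Precision τ = 1/σ² = 1/12.57² = 0.00633.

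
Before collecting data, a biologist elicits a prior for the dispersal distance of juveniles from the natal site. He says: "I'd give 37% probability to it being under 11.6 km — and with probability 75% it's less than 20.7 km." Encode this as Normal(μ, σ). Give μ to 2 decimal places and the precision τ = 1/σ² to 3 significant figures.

μ = 14.60, τ = 0.0122

For Normal(μ,σ), the p-quantile is μ + z_p·σ. Here z_{0.37} = -0.3319, z_{0.75} = 0.6745.
So 11.6 = μ − 0.3319σ and 20.7 = μ + 0.6745σ.
Subtracting: σ = (20.7 − 11.6)/(0.6745 − (-0.3319)) = 9.04.
Then μ = 11.6 − (-0.3319)·9.04 = 14.60.
Precision τ = 1/σ² = 1/9.043² = 0.0122.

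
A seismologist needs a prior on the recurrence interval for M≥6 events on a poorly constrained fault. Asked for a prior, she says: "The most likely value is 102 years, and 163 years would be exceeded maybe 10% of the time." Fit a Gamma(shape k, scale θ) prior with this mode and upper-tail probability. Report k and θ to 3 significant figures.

k ≈ 9.55, θ ≈ 11.9

Gamma(k,θ) with k>1 has mode (k−1)θ, so θ = 102/(k−1).
Need P(X < 163) = 0.9 with θ tied to k this way. Start at k = 2, θ = 102: P(X<163) ≈ 0.474.
Too low — raise k to concentrate. Iterating converges to k ≈ 9.55.
Then θ = 102/(9.55−1) ≈ 11.9.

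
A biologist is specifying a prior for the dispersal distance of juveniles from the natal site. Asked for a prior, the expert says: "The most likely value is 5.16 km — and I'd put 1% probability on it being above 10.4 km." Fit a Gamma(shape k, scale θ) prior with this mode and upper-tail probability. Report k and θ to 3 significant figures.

k ≈ 11, θ ≈ 0.517

Gamma(k,θ) with k>1 has mode (k−1)θ, so θ = 5.16/(k−1).
Need P(X < 10.4) = 0.99 with θ tied to k this way. Start at k = 2, θ = 5.16: P(X<10.4) ≈ 0.598.
Too low — raise k to concentrate. Iterating converges to k ≈ 11.
Then θ = 5.16/(11−1) ≈ 0.517.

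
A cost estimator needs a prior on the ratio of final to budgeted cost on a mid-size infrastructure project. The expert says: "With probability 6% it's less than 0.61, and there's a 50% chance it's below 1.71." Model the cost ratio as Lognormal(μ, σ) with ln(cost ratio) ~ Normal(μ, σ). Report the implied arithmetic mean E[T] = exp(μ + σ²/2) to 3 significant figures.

If T ~ Lognormal(μ,σ) then ln T ~ Normal(μ,σ), so the p-quantile of ln T is μ + z_p·σ.
ln(0.61) = -0.4943 and ln(1.71) = 0.5365; z_{0.06} = -1.555, z_{0.5} = 0.
σ = (0.5365 − -0.4943)/(0 − (-1.555)) = 0.663.
μ = -0.4943 − (-1.555)·0.663 = 0.536.
E[T] = exp(μ + σ²/2) = exp(0.536 + 0.2198) = 2.13.

E[T] ≈ 2.13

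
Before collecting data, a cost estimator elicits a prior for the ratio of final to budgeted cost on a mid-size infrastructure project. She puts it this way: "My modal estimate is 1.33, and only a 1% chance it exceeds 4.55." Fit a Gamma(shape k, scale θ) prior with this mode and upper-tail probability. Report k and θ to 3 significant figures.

k ≈ 3.88, θ ≈ 0.462

Gamma(k,θ) with k>1 has mode (k−1)θ, so θ = 1.33/(k−1).
Need P(X < 4.55) = 0.99 with θ tied to k this way. Start at k = 2, θ = 1.33: P(X<4.55) ≈ 0.856.
Too low — raise k to concentrate. Iterating converges to k ≈ 3.88.
Then θ = 1.33/(3.88−1) ≈ 0.462.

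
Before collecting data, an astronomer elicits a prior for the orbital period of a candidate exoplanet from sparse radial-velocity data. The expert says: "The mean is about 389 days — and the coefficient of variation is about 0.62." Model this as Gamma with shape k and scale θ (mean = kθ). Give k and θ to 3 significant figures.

For Gamma(k, scale θ): mean = kθ, variance = kθ², so CV = 1/√k.
CV = 0.62, hence k = 1/CV² = 2.6.
Then θ = mean/k = 389/2.6 = 150.

k ≈ 2.6, θ ≈ 150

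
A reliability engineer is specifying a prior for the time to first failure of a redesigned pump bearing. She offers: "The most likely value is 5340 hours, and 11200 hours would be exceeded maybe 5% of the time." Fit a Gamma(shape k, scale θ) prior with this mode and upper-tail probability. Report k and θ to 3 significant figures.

k ≈ 6.03, θ ≈ 1060

Gamma(k,θ) with k>1 has mode (k−1)θ, so θ = 5340/(k−1).
Need P(X < 11200) = 0.95 with θ tied to k this way. Start at k = 2, θ = 5340: P(X<11200) ≈ 0.620.
Too low — raise k to concentrate. Iterating converges to k ≈ 6.03.
Then θ = 5340/(6.03−1) ≈ 1060.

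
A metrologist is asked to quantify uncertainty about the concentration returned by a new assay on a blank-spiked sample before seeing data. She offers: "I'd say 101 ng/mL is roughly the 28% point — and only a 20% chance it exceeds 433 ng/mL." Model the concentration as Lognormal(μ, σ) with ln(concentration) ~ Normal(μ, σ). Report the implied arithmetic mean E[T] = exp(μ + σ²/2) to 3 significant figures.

If T ~ Lognormal(μ,σ) then ln T ~ Normal(μ,σ), so the p-quantile of ln T is μ + z_p·σ.
ln(101) = 4.615 and ln(433) = 6.071; z_{0.28} = -0.5828, z_{0.8} = 0.8416.
σ = (6.071 − 4.615)/(0.8416 − (-0.5828)) = 1.022.
μ = 4.615 − (-0.5828)·1.022 = 5.211.
E[T] = exp(μ + σ²/2) = exp(5.211 + 0.5221) = 309 ng/mL.

E[T] ≈ 309 ng/mL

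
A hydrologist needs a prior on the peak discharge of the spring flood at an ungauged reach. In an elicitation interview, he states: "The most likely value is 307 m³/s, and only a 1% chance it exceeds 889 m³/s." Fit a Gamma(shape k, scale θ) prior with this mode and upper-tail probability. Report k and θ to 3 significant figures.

Gamma(k,θ) with k>1 has mode (k−1)θ, so θ = 307/(k−1).
Need P(X < 889) = 0.99 with θ tied to k this way. Start at k = 2, θ = 307: P(X<889) ≈ 0.785.
Too low — raise k to concentrate. Iterating converges to k ≈ 5.02.
Then θ = 307/(5.02−1) ≈ 76.4.

k ≈ 5.02, θ ≈ 76.4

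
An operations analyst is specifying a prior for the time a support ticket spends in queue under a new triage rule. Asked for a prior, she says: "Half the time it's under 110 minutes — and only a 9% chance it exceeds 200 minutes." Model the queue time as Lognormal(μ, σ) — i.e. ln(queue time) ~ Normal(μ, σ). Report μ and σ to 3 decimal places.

μ ≈ 4.700, σ ≈ 0.446

If T ~ Lognormal(μ,σ) then ln T ~ Normal(μ,σ), so the p-quantile of ln T is μ + z_p·σ.
ln(110) = 4.7 and ln(200) = 5.298; z_{0.5} = 0, z_{0.91} = 1.341.
σ = (5.298 − 4.7)/(1.341 − (0)) = 0.446.
μ = 4.7 − (0)·0.446 = 4.700.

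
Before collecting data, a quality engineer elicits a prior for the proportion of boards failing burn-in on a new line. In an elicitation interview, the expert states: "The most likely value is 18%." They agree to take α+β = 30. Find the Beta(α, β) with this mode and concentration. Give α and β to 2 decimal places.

α = 6.04, β = 23.96

For α,β > 1 the Beta mode is (α−1)/(α+β−2). With α+β = 30, the mode is (α−1)/28.
Set (α−1)/28 = 0.18 → α = 1 + 0.18·28 = 6.04.
β = 30 − α = 23.96.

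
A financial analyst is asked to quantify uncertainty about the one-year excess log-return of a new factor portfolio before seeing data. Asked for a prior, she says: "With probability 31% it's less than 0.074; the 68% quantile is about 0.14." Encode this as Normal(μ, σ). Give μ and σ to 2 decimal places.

μ = 0.11, σ = 0.07

The p-quantile of Normal(μ,σ) is μ + z_p·σ, with z_{0.31} = -0.4959 and z_{0.68} = 0.4677.
Eliminate σ: μ = (z₂·x₁ − z₁·x₂)/(z₂ − z₁) = (0.4677·0.074 − (-0.4959)·0.14)/0.9635 = 0.11.
Then σ = (x₂ − x₁)/(z₂ − z₁) = (0.14 − 0.074)/0.9635 = 0.07.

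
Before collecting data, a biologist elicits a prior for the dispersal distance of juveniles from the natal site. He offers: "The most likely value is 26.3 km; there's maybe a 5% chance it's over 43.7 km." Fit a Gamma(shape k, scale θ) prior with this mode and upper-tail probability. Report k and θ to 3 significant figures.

Gamma(k,θ) with k>1 has mode (k−1)θ, so θ = 26.3/(k−1).
Need P(X < 43.7) = 0.95 with θ tied to k this way. Start at k = 2, θ = 26.3: P(X<43.7) ≈ 0.495.
Too low — raise k to concentrate. Iterating converges to k ≈ 11.8.
Then θ = 26.3/(11.8−1) ≈ 2.43.

k ≈ 11.8, θ ≈ 2.43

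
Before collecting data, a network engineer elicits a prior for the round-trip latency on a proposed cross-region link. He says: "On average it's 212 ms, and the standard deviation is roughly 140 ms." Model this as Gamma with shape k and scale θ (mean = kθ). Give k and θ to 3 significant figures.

For Gamma(k, scale θ): mean = kθ, variance = kθ², so CV = 1/√k.
CV = SD/mean = 140/212 = 0.6604, hence k = 1/CV² = 2.29.
Then θ = mean/k = 212/2.29 = 92.5.

k ≈ 2.29, θ ≈ 92.5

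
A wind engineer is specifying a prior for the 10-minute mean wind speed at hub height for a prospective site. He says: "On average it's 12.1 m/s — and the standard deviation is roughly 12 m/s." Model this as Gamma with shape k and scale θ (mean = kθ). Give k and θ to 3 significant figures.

k ≈ 1.02, θ ≈ 11.9

For Gamma(k, scale θ): mean = kθ, variance = kθ², so CV = 1/√k.
CV = SD/mean = 12/12.1 = 0.9917, hence k = 1/CV² = 1.02.
Then θ = mean/k = 12.1/1.02 = 11.9.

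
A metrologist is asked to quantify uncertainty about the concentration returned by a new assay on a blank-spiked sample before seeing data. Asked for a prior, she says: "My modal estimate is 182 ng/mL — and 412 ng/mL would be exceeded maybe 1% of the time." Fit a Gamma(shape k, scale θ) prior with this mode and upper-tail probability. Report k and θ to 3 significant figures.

k ≈ 8.18, θ ≈ 25.3

Gamma(k,θ) with k>1 has mode (k−1)θ, so θ = 182/(k−1).
Need P(X < 412) = 0.99 with θ tied to k this way. Start at k = 2, θ = 182: P(X<412) ≈ 0.661.
Too low — raise k to concentrate. Iterating converges to k ≈ 8.18.
Then θ = 182/(8.18−1) ≈ 25.3.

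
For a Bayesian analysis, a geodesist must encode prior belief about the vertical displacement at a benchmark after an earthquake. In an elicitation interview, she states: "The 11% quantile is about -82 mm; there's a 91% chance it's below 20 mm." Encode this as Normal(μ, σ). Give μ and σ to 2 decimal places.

μ = -33.27, σ = 39.73

The p-quantile of Normal(μ,σ) is μ + z_p·σ, with z_{0.11} = -1.227 and z_{0.91} = 1.341.
Eliminate σ: μ = (z₂·x₁ − z₁·x₂)/(z₂ − z₁) = (1.341·-82 − (-1.227)·20)/2.567 = -33.27.
Then σ = (x₂ − x₁)/(z₂ − z₁) = (20 − -82)/2.567 = 39.73.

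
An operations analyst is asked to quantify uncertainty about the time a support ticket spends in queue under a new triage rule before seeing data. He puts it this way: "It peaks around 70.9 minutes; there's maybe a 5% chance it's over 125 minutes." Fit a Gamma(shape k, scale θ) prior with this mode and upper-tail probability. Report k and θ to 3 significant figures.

k ≈ 9.67, θ ≈ 8.17

Gamma(k,θ) with k>1 has mode (k−1)θ, so θ = 70.9/(k−1).
Need P(X < 125) = 0.95 with θ tied to k this way. Start at k = 2, θ = 70.9: P(X<125) ≈ 0.526.
Too low — raise k to concentrate. Iterating converges to k ≈ 9.67.
Then θ = 70.9/(9.67−1) ≈ 8.17.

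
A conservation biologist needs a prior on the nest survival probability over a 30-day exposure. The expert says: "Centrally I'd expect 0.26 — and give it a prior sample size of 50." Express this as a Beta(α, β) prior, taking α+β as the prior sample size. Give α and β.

α = 13, β = 37

Under the effective-sample-size interpretation, Beta(α, β) has prior mean α/(α+β) and prior sample size α+β.
So α+β = 50 and α/(α+β) = 0.26, giving α = 0.26·50 = 13 and β = 50 − 13 = 37.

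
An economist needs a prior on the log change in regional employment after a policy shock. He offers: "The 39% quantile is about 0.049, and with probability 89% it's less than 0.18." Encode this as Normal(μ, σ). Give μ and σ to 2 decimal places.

For Normal(μ,σ), the p-quantile is μ + z_p·σ. Here z_{0.39} = -0.2793, z_{0.89} = 1.227.
So 0.049 = μ − 0.2793σ and 0.18 = μ + 1.227σ.
Subtracting: σ = (0.18 − 0.049)/(1.227 − (-0.2793)) = 0.09.
Then μ = 0.049 − (-0.2793)·0.09 = 0.07.

μ = 0.07, σ = 0.09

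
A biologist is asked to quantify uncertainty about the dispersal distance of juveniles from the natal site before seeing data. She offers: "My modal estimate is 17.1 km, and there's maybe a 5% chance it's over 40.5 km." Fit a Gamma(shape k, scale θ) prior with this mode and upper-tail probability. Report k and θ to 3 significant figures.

k ≈ 4.67, θ ≈ 4.65

Gamma(k,θ) with k>1 has mode (k−1)θ, so θ = 17.1/(k−1).
Need P(X < 40.5) = 0.95 with θ tied to k this way. Start at k = 2, θ = 17.1: P(X<40.5) ≈ 0.685.
Too low — raise k to concentrate. Iterating converges to k ≈ 4.67.
Then θ = 17.1/(4.67−1) ≈ 4.65.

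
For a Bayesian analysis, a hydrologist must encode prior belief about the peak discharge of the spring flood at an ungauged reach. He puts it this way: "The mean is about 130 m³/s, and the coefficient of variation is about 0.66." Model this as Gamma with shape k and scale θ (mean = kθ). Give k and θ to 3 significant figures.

k ≈ 2.3, θ ≈ 56.6

For Gamma(k, scale θ): mean = kθ, variance = kθ², so CV = 1/√k.
CV = 0.66, hence k = 1/CV² = 2.3.
Then θ = mean/k = 130/2.3 = 56.6.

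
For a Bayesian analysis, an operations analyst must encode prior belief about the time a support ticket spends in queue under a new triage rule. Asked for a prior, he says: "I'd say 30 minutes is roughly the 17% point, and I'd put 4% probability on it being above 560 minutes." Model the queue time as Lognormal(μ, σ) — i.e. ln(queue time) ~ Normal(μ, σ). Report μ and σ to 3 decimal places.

μ ≈ 4.434, σ ≈ 1.082

If T ~ Lognormal(μ,σ) then ln T ~ Normal(μ,σ), so the p-quantile of ln T is μ + z_p·σ.
ln(30) = 3.401 and ln(560) = 6.328; z_{0.17} = -0.9542, z_{0.96} = 1.751.
σ = (6.328 − 3.401)/(1.751 − (-0.9542)) = 1.082.
μ = 3.401 − (-0.9542)·1.082 = 4.434.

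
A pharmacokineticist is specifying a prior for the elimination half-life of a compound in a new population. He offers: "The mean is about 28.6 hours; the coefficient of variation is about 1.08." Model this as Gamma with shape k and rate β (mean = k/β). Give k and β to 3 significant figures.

k ≈ 0.857, β ≈ 0.03

For Gamma(k, rate β): mean = k/β, variance = k/β², so CV = 1/√k.
CV = 1.08, hence k = 1/CV² = 0.857.
Then β = k/mean = 0.857/28.6 = 0.03.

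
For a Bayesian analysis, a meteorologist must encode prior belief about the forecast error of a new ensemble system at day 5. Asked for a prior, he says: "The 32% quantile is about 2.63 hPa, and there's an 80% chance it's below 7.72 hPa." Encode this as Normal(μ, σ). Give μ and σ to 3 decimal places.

The p-quantile of Normal(μ,σ) is μ + z_p·σ, with z_{0.32} = -0.4677 and z_{0.8} = 0.8416.
Eliminate σ: μ = (z₂·x₁ − z₁·x₂)/(z₂ − z₁) = (0.8416·2.63 − (-0.4677)·7.72)/1.309 = 4.448.
Then σ = (x₂ − x₁)/(z₂ − z₁) = (7.72 − 2.63)/1.309 = 3.888.

μ = 4.448, σ = 3.888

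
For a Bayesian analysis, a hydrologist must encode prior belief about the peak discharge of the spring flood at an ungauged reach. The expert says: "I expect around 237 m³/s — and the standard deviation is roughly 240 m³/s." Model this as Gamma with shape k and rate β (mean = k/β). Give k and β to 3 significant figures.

k ≈ 0.975, β ≈ 0.00411

For Gamma(k, rate β): mean = k/β, variance = k/β², so CV = 1/√k.
CV = SD/mean = 240/237 = 1.013, hence k = 1/CV² = 0.975.
Then β = k/mean = 0.975/237 = 0.00411.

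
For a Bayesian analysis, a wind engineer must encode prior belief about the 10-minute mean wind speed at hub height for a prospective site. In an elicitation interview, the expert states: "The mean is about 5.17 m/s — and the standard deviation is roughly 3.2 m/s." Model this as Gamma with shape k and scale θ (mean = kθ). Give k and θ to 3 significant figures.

For Gamma(k, scale θ): mean = kθ, variance = kθ², so CV = 1/√k.
CV = SD/mean = 3.2/5.17 = 0.619, hence k = 1/CV² = 2.61.
Then θ = mean/k = 5.17/2.61 = 1.98.

k ≈ 2.61, θ ≈ 1.98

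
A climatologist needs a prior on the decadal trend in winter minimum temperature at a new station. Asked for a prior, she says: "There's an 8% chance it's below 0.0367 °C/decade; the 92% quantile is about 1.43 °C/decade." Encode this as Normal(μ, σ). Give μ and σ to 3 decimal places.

μ = 0.733, σ = 0.496

For Normal(μ,σ), the p-quantile is μ + z_p·σ. Here z_{0.08} = -1.405, z_{0.92} = 1.405.
So 0.0367 = μ − 1.405σ and 1.43 = μ + 1.405σ.
Subtracting: σ = (1.43 − 0.0367)/(1.405 − (-1.405)) = 0.496.
Then μ = 0.0367 − (-1.405)·0.496 = 0.733.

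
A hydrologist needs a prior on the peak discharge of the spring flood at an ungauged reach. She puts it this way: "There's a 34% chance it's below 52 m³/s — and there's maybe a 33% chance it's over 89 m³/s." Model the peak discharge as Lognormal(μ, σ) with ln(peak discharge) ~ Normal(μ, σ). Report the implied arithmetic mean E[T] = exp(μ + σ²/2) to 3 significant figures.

E[T] ≈ 82.3 m³/s

If T ~ Lognormal(μ,σ) then ln T ~ Normal(μ,σ), so the p-quantile of ln T is μ + z_p·σ.
ln(52) = 3.951 and ln(89) = 4.489; z_{0.34} = -0.4125, z_{0.67} = 0.4399.
σ = (4.489 − 3.951)/(0.4399 − (-0.4125)) = 0.630.
μ = 3.951 − (-0.4125)·0.630 = 4.211.
E[T] = exp(μ + σ²/2) = exp(4.211 + 0.1987) = 82.3 m³/s.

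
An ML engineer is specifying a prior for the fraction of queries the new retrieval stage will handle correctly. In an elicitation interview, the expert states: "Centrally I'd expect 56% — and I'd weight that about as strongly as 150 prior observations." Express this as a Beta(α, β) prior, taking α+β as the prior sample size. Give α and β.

Under the effective-sample-size interpretation, Beta(α, β) has prior mean α/(α+β) and prior sample size α+β.
So α+β = 150 and α/(α+β) = 0.56, giving α = 0.56·150 = 84 and β = 150 − 84 = 66.

α = 84, β = 66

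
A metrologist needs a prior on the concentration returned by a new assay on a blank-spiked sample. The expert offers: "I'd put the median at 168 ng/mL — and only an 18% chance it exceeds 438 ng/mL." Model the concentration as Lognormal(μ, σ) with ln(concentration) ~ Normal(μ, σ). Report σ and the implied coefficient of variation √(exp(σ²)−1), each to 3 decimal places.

If T ~ Lognormal(μ,σ) then ln T ~ Normal(μ,σ), so the p-quantile of ln T is μ + z_p·σ.
ln(168) = 5.124 and ln(438) = 6.082; z_{0.5} = 0, z_{0.82} = 0.9154.
σ = (6.082 − 5.124)/(0.9154 − (0)) = 1.047.
μ = 5.124 − (0)·1.047 = 5.124.
CV = √(exp(σ²)−1) = √(exp(1.0959)−1) = 1.411.

σ ≈ 1.047, CV ≈ 1.411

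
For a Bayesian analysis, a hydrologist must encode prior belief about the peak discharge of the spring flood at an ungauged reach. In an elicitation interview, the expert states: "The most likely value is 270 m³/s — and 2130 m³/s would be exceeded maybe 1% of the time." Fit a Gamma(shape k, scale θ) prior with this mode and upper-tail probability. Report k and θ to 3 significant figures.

Gamma(k,θ) with k>1 has mode (k−1)θ, so θ = 270/(k−1).
Need P(X < 2130) = 0.99 with θ tied to k this way. Start at k = 2, θ = 270: P(X<2130) ≈ 0.997.
Too high — lower k to spread out. Iterating converges to k ≈ 1.79.
Then θ = 270/(1.79−1) ≈ 341.

k ≈ 1.79, θ ≈ 341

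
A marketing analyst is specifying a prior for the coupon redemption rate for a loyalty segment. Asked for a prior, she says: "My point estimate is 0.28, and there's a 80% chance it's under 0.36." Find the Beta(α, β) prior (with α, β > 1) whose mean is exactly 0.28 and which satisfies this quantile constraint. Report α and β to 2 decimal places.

α ≈ 5.90, β ≈ 15.18

With mean 0.28 fixed, write α = 0.28s, β = 0.72s where s = α+β.
Need P(θ < 0.36) = 0.8 under Beta(0.28s, 0.72s). Normal approximation: (q−m)/√(m(1−m)/s) ≈ z_{0.8} = 0.842, so s ≈ 0.28·0.72·(0.842)²/(0.36−0.28)² = 22.3.
At s = 22.3: P(θ<0.36) ≈ 0.806. Adjusting to match 0.8 gives s ≈ 21.08.
So α = 0.28·21.08 ≈ 5.90, β = 0.72·21.08 ≈ 15.18.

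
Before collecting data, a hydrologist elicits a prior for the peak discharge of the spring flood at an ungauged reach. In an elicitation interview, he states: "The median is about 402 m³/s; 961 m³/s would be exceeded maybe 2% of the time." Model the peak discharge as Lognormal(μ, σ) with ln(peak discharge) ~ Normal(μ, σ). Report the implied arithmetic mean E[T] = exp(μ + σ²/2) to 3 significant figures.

If T ~ Lognormal(μ,σ) then ln T ~ Normal(μ,σ), so the p-quantile of ln T is μ + z_p·σ.
ln(402) = 5.996 and ln(961) = 6.868; z_{0.5} = 0, z_{0.98} = 2.054.
σ = (6.868 − 5.996)/(2.054 − (0)) = 0.424.
μ = 5.996 − (0)·0.424 = 5.996.
E[T] = exp(μ + σ²/2) = exp(5.996 + 0.0900) = 440 m³/s.

E[T] ≈ 440 m³/s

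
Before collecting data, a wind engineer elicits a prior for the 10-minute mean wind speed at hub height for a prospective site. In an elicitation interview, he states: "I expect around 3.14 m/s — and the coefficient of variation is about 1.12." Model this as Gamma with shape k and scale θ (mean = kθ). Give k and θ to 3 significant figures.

For Gamma(k, scale θ): mean = kθ, variance = kθ², so CV = 1/√k.
CV = 1.12, hence k = 1/CV² = 0.797.
Then θ = mean/k = 3.14/0.797 = 3.94.

k ≈ 0.797, θ ≈ 3.94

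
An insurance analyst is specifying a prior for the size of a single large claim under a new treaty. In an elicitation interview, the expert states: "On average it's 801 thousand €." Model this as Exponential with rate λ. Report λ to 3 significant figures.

Exponential mean = 1/λ, so λ = 1/801.0 = 0.00125.

λ ≈ 0.00125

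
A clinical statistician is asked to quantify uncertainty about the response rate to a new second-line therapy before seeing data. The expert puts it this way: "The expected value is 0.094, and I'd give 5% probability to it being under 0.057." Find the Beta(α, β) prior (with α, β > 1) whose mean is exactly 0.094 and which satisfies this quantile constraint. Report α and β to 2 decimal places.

α ≈ 13.06, β ≈ 125.92

With mean 0.094 fixed, write α = 0.094s, β = 0.906s where s = α+β.
Need P(θ < 0.057) = 0.05 under Beta(0.094s, 0.906s). Normal approximation: (q−m)/√(m(1−m)/s) ≈ z_{0.05} = -1.64, so s ≈ 0.094·0.906·(-1.64)²/(0.057−0.094)² = 168.3.
At s = 168.3: P(θ<0.057) ≈ 0.034. Adjusting to match 0.05 gives s ≈ 138.98.
So α = 0.094·138.98 ≈ 13.06, β = 0.906·138.98 ≈ 125.92.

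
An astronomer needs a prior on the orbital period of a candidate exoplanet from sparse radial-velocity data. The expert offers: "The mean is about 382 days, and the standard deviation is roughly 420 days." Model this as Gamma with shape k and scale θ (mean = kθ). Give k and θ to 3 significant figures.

k ≈ 0.827, θ ≈ 462

For Gamma(k, scale θ): mean = kθ, variance = kθ², so CV = 1/√k.
CV = SD/mean = 420/382 = 1.099, hence k = 1/CV² = 0.827.
Then θ = mean/k = 382/0.827 = 462.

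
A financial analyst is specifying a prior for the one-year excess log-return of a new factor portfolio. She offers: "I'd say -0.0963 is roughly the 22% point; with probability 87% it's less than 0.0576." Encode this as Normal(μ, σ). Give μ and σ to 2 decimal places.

The p-quantile of Normal(μ,σ) is μ + z_p·σ, with z_{0.22} = -0.7722 and z_{0.87} = 1.126.
Eliminate σ: μ = (z₂·x₁ − z₁·x₂)/(z₂ − z₁) = (1.126·-0.0963 − (-0.7722)·0.0576)/1.899 = -0.03.
Then σ = (x₂ − x₁)/(z₂ − z₁) = (0.0576 − -0.0963)/1.899 = 0.08.

μ = -0.03, σ = 0.08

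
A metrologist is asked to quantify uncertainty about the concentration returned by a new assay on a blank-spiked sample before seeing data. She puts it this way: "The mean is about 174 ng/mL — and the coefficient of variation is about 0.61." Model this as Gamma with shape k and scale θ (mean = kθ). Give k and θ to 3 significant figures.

k ≈ 2.69, θ ≈ 64.7

For Gamma(k, scale θ): mean = kθ, variance = kθ², so CV = 1/√k.
CV = 0.61, hence k = 1/CV² = 2.69.
Then θ = mean/k = 174/2.69 = 64.7.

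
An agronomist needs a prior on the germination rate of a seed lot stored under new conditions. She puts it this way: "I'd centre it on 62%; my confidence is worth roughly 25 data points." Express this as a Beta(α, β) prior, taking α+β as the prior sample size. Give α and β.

Under the effective-sample-size interpretation, Beta(α, β) has prior mean α/(α+β) and prior sample size α+β.
So α+β = 25 and α/(α+β) = 0.62, giving α = 0.62·25 = 15.5 and β = 25 − 15.5 = 9.5.

α = 15.5, β = 9.5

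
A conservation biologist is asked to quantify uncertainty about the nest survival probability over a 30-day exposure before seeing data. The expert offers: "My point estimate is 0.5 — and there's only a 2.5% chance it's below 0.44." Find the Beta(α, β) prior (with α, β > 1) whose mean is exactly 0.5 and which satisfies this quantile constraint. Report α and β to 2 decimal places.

With mean 0.5 fixed, write α = 0.5s, β = 0.5s where s = α+β.
Need P(θ < 0.44) = 0.025 under Beta(0.5s, 0.5s). Normal approximation: (q−m)/√(m(1−m)/s) ≈ z_{0.025} = -1.96, so s ≈ 0.5·0.5·(-1.96)²/(0.44−0.5)² = 266.8.
At s = 266.8: P(θ<0.44) ≈ 0.025. Adjusting to match 0.025 gives s ≈ 265.34.
So α = 0.5·265.34 ≈ 132.67, β = 0.5·265.34 ≈ 132.67.

α ≈ 132.67, β ≈ 132.67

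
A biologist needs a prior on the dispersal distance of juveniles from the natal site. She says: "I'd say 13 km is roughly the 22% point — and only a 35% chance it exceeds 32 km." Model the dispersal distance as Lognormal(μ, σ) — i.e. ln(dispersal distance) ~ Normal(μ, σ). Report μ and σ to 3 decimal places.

If T ~ Lognormal(μ,σ) then ln T ~ Normal(μ,σ), so the p-quantile of ln T is μ + z_p·σ.
ln(13) = 2.565 and ln(32) = 3.466; z_{0.22} = -0.7722, z_{0.65} = 0.3853.
σ = (3.466 − 2.565)/(0.3853 − (-0.7722)) = 0.778.
μ = 2.565 − (-0.7722)·0.778 = 3.166.

μ ≈ 3.166, σ ≈ 0.778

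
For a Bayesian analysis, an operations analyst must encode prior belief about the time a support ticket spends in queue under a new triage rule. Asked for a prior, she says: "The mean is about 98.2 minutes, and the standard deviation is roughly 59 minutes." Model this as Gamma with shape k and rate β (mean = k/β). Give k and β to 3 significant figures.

For Gamma(k, rate β): mean = k/β, variance = k/β², so CV = 1/√k.
CV = SD/mean = 59/98.2 = 0.6008, hence k = 1/CV² = 2.77.
Then β = k/mean = 2.77/98.2 = 0.0282.

k ≈ 2.77, β ≈ 0.0282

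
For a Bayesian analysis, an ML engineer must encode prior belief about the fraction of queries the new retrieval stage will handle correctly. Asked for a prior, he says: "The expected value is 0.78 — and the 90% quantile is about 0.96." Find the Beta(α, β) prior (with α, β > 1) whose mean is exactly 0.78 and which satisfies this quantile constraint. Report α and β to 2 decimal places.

With mean 0.78 fixed, write α = 0.78s, β = 0.22s where s = α+β.
Need P(θ < 0.96) = 0.9 under Beta(0.78s, 0.22s). Normal approximation: (q−m)/√(m(1−m)/s) ≈ z_{0.9} = 1.28, so s ≈ 0.78·0.22·(1.28)²/(0.96−0.78)² = 8.7.
At s = 8.7: P(θ<0.96) ≈ 0.957. Adjusting to match 0.9 gives s ≈ 5.58.
So α = 0.78·5.58 ≈ 4.35, β = 0.22·5.58 ≈ 1.23.

α ≈ 4.35, β ≈ 1.23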